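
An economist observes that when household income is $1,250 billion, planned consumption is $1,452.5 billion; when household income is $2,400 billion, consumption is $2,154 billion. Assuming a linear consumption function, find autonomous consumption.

a = 690

MPC = ΔC/ΔY = (2154 − 1452.5)/(2400 − 1250) = 701.5/1150 = 0.61
a = C − MPC·Y = 1452.5 − 0.61(1250) = 1452.5 − 762.5 = 690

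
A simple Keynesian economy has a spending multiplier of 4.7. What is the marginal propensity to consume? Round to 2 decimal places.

MPC = 0.79

k = 1/(1 − MPC), so 1 − MPC = 1/k = 1/4.7 = 0.2128
MPC = 1 − 0.2128 = 0.79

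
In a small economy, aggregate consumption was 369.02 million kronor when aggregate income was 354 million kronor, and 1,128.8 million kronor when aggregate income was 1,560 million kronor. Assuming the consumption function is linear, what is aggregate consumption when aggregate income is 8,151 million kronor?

C = 5281.13

MPC = (1128.8 − 369.02)/(1560 − 354) = 759.78/1206 = 0.63
a = 369.02 − 0.63(354) = 369.02 − 223.02 = 146
C = 146 + 0.63(8151) = 146 + 5135.13 = 5281.13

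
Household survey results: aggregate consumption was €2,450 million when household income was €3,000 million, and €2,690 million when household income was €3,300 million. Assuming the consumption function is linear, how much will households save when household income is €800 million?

MPC = (2690 − 2450)/(3300 − 3000) = 240/300 = 0.8
a = 2450 − 0.8(3000) = 2450 − 2400 = 50
C = 50 + 0.8(800) = 690
S = 800 − 690 = 110

S = 110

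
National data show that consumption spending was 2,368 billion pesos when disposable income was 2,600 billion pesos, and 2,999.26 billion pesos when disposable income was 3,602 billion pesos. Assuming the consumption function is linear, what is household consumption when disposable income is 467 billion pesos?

C = 1024.21

MPC = (2999.26 − 2368)/(3602 − 2600) = 631.26/1002 = 0.63
a = 2368 − 0.63(2600) = 2368 − 1638 = 730
C = 730 + 0.63(467) = 730 + 294.21 = 1024.21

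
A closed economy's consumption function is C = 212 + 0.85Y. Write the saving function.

S = Y − C = Y − (212 + 0.85Y) = -212 + (1 − 0.85)Y

S = -212 + 0.15Y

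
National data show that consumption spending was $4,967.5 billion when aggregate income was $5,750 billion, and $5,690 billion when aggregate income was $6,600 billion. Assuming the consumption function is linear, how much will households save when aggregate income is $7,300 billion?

S = 1015

MPC = (5690 − 4967.5)/(6600 − 5750) = 722.5/850 = 0.85
a = 4967.5 − 0.85(5750) = 4967.5 − 4887.5 = 80
C = 80 + 0.85(7300) = 6285
S = 7300 − 6285 = 1015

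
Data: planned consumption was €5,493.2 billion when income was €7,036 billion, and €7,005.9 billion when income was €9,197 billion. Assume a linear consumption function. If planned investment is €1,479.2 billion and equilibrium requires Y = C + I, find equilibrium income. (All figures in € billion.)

Y = 6824

MPC = (7005.9 − 5493.2)/(9197 − 7036) = 1512.7/2161 = 0.7
a = 5493.2 − 0.7(7036) = 568
Equilibrium: Y = 568 + 0.7Y + 1479.2
0.3Y = 2047.2, so Y = 2047.2/0.3 = 6824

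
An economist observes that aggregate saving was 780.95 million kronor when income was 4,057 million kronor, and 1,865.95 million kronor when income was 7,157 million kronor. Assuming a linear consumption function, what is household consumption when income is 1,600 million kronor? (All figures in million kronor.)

C = 1679

MPS = ΔS/ΔY = (1865.95 − 780.95)/(7157 − 4057) = 1085/3100 = 0.35
MPC = 1 − MPS = 0.65
Autonomous saving = 780.95 − 0.35(4057) = -639, so a = 639
C = 639 + 0.65(1600) = 639 + 1040 = 1679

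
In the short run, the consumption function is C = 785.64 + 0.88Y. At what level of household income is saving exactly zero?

At break-even, C = Y: 785.64 + 0.88Y = Y
0.12Y = 785.64, so Y = 785.64/0.12 = 6547

Y = 6547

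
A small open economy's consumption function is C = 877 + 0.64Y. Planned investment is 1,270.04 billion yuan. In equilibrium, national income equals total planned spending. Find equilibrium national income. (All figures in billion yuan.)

Y = 5964

Y = C + I = 877 + 0.64Y + 1270.04
Y − 0.64Y = 2147.04
0.36Y = 2147.04, so Y = 2147.04/0.36 = 5964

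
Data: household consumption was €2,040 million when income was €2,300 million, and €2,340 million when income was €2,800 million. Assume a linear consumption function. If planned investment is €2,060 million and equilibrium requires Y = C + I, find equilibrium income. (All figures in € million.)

MPC = (2340 − 2040)/(2800 − 2300) = 300/500 = 0.6
a = 2040 − 0.6(2300) = 660
Equilibrium: Y = 660 + 0.6Y + 2060
0.4Y = 2720, so Y = 2720/0.4 = 6800

Y = 6800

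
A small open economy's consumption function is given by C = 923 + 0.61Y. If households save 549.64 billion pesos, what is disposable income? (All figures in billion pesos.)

Y = 3776

S = Y − C = -923 + 0.39Y
-923 + 0.39Y = 549.64, so 0.39Y = 1472.64 and Y = 3776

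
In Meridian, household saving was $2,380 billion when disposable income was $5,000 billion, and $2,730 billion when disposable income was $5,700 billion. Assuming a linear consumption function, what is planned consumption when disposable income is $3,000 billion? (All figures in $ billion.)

C = 1620

MPS = ΔS/ΔY = (2730 − 2380)/(5700 − 5000) = 350/700 = 0.5
MPC = 1 − MPS = 0.5
Autonomous saving = 2380 − 0.5(5000) = -120, so a = 120
C = 120 + 0.5(3000) = 120 + 1500 = 1620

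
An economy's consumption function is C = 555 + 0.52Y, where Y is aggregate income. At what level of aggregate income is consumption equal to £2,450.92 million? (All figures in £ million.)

555 + 0.52Y = 2450.92
0.52Y = 1895.92, so Y = 1895.92/0.52 = 3646

Y = 3646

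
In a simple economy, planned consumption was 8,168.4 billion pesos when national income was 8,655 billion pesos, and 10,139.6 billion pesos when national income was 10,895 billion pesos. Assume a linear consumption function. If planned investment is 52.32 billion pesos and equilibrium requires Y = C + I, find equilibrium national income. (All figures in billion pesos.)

Y = 5036

MPC = (10139.6 − 8168.4)/(10895 − 8655) = 1971.2/2240 = 0.88
a = 8168.4 − 0.88(8655) = 552
Equilibrium: Y = 552 + 0.88Y + 52.32
0.12Y = 604.32, so Y = 604.32/0.12 = 5036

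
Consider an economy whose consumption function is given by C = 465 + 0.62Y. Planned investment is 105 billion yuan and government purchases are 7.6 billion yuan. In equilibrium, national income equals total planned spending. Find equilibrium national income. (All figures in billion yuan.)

Y = C + I + G = 465 + 0.62Y + 105 + 7.6
Y − 0.62Y = 577.6
0.38Y = 577.6, so Y = 577.6/0.38 = 1520

Y = 1520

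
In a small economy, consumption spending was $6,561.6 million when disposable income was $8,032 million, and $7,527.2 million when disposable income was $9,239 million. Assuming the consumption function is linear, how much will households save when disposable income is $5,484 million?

MPC = (7527.2 − 6561.6)/(9239 − 8032) = 965.6/1207 = 0.8
a = 6561.6 − 0.8(8032) = 6561.6 − 6425.6 = 136
C = 136 + 0.8(5484) = 4523.2
S = 5484 − 4523.2 = 960.8

S = 960.8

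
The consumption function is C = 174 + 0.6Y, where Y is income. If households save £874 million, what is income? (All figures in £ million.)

Y = 2620

S = Y − C = -174 + 0.4Y
-174 + 0.4Y = 874, so 0.4Y = 1048 and Y = 2620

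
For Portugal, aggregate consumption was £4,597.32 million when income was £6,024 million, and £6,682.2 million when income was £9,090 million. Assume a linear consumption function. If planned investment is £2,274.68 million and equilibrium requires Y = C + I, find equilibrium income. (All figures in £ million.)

Y = 8674

MPC = (6682.2 − 4597.32)/(9090 − 6024) = 2084.88/3066 = 0.68
a = 4597.32 − 0.68(6024) = 501
Equilibrium: Y = 501 + 0.68Y + 2274.68
0.32Y = 2775.68, so Y = 2775.68/0.32 = 8674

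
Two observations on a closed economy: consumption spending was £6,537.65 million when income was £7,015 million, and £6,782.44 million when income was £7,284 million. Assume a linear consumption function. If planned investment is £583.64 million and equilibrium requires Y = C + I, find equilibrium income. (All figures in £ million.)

MPC = (6782.44 − 6537.65)/(7284 − 7015) = 244.79/269 = 0.91
a = 6537.65 − 0.91(7015) = 154
Equilibrium: Y = 154 + 0.91Y + 583.64
0.09Y = 737.64, so Y = 737.64/0.09 = 8196

Y = 8196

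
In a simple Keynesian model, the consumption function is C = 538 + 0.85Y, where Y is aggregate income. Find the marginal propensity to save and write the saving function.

MPS = 1 − MPC = 1 − 0.85 = 0.15
S = Y − C = -538 + 0.15Y

MPS = 0.15; S = -538 + 0.15Y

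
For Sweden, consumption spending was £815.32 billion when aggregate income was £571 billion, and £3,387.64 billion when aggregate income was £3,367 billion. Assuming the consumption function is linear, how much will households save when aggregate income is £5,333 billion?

S = 136.64

MPC = (3387.64 − 815.32)/(3367 − 571) = 2572.32/2796 = 0.92
a = 815.32 − 0.92(571) = 815.32 − 525.32 = 290
C = 290 + 0.92(5333) = 5196.36
S = 5333 − 5196.36 = 136.64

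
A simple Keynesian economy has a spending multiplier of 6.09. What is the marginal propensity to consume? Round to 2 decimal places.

MPC = 0.84

k = 1/(1 − MPC), so 1 − MPC = 1/k = 1/6.09 = 0.1642
MPC = 1 − 0.1642 = 0.84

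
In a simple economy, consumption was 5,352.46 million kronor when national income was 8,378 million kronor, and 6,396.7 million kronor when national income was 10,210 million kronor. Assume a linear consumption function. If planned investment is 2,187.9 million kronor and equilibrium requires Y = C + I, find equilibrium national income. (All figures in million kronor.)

MPC = (6396.7 − 5352.46)/(10210 − 8378) = 1044.24/1832 = 0.57
a = 5352.46 − 0.57(8378) = 577
Equilibrium: Y = 577 + 0.57Y + 2187.9
0.43Y = 2764.9, so Y = 2764.9/0.43 = 6430

Y = 6430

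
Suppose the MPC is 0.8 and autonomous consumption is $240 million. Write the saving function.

S = -240 + 0.2Y

S = Y − C = Y − (240 + 0.8Y) = -240 + (1 − 0.8)Y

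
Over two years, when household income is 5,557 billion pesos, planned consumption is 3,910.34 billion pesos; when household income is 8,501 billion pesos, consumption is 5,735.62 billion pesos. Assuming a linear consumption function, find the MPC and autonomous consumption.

MPC = 0.62; a = 465

MPC = ΔC/ΔY = (5735.62 − 3910.34)/(8501 − 5557) = 1825.28/2944 = 0.62
a = C − MPC·Y = 3910.34 − 0.62(5557) = 3910.34 − 3445.34 = 465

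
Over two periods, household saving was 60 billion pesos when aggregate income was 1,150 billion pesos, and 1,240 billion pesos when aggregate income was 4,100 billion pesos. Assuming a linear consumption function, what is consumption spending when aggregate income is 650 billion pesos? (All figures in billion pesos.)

C = 790

MPS = ΔS/ΔY = (1240 − 60)/(4100 − 1150) = 1180/2950 = 0.4
MPC = 1 − MPS = 0.6
Autonomous saving = 60 − 0.4(1150) = -400, so a = 400
C = 400 + 0.6(650) = 400 + 390 = 790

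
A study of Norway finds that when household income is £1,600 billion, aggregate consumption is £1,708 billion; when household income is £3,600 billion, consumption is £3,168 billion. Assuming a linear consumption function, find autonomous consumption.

MPC = ΔC/ΔY = (3168 − 1708)/(3600 − 1600) = 1460/2000 = 0.73
a = C − MPC·Y = 1708 − 0.73(1600) = 1708 − 1168 = 540

a = 540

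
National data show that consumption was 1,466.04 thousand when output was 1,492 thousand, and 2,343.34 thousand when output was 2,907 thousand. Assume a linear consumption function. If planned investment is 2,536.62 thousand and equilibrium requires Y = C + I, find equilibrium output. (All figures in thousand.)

MPC = (2343.34 − 1466.04)/(2907 − 1492) = 877.3/1415 = 0.62
a = 1466.04 − 0.62(1492) = 541
Equilibrium: Y = 541 + 0.62Y + 2536.62
0.38Y = 3077.62, so Y = 3077.62/0.38 = 8099

Y = 8099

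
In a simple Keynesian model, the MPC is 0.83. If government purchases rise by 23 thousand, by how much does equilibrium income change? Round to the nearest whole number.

The multiplier is 1/(1 − MPC) = 1/0.17.
ΔY = 23/0.17 = 135.29 ≈ 135

ΔY ≈ 135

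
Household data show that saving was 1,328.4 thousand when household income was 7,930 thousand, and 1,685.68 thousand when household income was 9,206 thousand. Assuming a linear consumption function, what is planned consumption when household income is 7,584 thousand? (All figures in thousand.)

MPS = ΔS/ΔY = (1685.68 − 1328.4)/(9206 − 7930) = 357.28/1276 = 0.28
MPC = 1 − MPS = 0.72
Autonomous saving = 1328.4 − 0.28(7930) = -892, so a = 892
C = 892 + 0.72(7584) = 892 + 5460.48 = 6352.48

C = 6352.48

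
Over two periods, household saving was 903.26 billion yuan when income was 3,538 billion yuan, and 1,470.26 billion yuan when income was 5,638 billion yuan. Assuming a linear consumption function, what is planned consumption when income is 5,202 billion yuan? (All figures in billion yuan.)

MPS = ΔS/ΔY = (1470.26 − 903.26)/(5638 − 3538) = 567/2100 = 0.27
MPC = 1 − MPS = 0.73
Autonomous saving = 903.26 − 0.27(3538) = -52, so a = 52
C = 52 + 0.73(5202) = 52 + 3797.46 = 3849.46

C = 3849.46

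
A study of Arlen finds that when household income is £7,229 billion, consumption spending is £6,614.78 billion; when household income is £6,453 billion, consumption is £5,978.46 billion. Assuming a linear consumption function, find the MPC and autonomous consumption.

MPC = ΔC/ΔY = (6614.78 − 5978.46)/(7229 − 6453) = 636.32/776 = 0.82
a = C − MPC·Y = 5978.46 − 0.82(6453) = 5978.46 − 5291.46 = 687

MPC = 0.82; a = 687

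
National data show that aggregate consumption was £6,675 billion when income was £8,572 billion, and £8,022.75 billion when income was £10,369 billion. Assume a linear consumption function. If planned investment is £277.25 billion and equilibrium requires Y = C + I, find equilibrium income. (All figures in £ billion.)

Y = 2093

MPC = (8022.75 − 6675)/(10369 − 8572) = 1347.75/1797 = 0.75
a = 6675 − 0.75(8572) = 246
Equilibrium: Y = 246 + 0.75Y + 277.25
0.25Y = 523.25, so Y = 523.25/0.25 = 2093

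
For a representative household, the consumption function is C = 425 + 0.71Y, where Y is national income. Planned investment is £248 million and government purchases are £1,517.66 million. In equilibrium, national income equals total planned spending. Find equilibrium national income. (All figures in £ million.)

Y = 7554

Y = C + I + G = 425 + 0.71Y + 248 + 1517.66
Y − 0.71Y = 2190.66
0.29Y = 2190.66, so Y = 2190.66/0.29 = 7554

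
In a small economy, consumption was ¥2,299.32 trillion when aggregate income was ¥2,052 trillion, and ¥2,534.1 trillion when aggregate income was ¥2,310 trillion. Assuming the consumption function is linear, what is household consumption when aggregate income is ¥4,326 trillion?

MPC = (2534.1 − 2299.32)/(2310 − 2052) = 234.78/258 = 0.91
a = 2299.32 − 0.91(2052) = 2299.32 − 1867.32 = 432
C = 432 + 0.91(4326) = 432 + 3936.66 = 4368.66

C = 4368.66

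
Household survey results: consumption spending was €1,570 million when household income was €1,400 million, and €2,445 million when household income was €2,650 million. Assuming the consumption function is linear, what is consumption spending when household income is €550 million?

MPC = (2445 − 1570)/(2650 − 1400) = 875/1250 = 0.7
a = 1570 − 0.7(1400) = 1570 − 980 = 590
C = 590 + 0.7(550) = 590 + 385 = 975

C = 975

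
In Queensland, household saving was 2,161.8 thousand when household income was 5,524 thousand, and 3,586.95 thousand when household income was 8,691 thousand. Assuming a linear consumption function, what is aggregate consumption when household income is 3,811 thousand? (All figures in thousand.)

C = 2420.05

MPS = ΔS/ΔY = (3586.95 − 2161.8)/(8691 − 5524) = 1425.15/3167 = 0.45
MPC = 1 − MPS = 0.55
Autonomous saving = 2161.8 − 0.45(5524) = -324, so a = 324
C = 324 + 0.55(3811) = 324 + 2096.05 = 2420.05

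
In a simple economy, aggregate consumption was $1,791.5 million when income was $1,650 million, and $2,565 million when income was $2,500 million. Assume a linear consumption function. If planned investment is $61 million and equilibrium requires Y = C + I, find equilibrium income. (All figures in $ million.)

Y = 3900

MPC = (2565 − 1791.5)/(2500 − 1650) = 773.5/850 = 0.91
a = 1791.5 − 0.91(1650) = 290
Equilibrium: Y = 290 + 0.91Y + 61
0.09Y = 351, so Y = 351/0.09 = 3900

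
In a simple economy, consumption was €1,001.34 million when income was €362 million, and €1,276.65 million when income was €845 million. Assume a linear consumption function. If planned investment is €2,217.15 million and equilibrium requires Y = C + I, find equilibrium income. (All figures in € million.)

Y = 7005

MPC = (1276.65 − 1001.34)/(845 − 362) = 275.31/483 = 0.57
a = 1001.34 − 0.57(362) = 795
Equilibrium: Y = 795 + 0.57Y + 2217.15
0.43Y = 3012.15, so Y = 3012.15/0.43 = 7005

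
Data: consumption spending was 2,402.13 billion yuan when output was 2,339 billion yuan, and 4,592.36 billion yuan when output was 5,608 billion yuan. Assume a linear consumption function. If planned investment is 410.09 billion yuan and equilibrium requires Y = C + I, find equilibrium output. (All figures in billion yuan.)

MPC = (4592.36 − 2402.13)/(5608 − 2339) = 2190.23/3269 = 0.67
a = 2402.13 − 0.67(2339) = 835
Equilibrium: Y = 835 + 0.67Y + 410.09
0.33Y = 1245.09, so Y = 1245.09/0.33 = 3773

Y = 3773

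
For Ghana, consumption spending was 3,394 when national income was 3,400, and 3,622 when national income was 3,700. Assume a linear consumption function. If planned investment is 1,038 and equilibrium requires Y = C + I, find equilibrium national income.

Y = 7700

MPC = (3622 − 3394)/(3700 − 3400) = 228/300 = 0.76
a = 3394 − 0.76(3400) = 810
Equilibrium: Y = 810 + 0.76Y + 1038
0.24Y = 1848, so Y = 1848/0.24 = 7700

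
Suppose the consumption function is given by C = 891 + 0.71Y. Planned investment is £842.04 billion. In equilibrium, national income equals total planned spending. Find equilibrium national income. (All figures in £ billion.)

Y = 5976

Y = C + I = 891 + 0.71Y + 842.04
Y − 0.71Y = 1733.04
0.29Y = 1733.04, so Y = 1733.04/0.29 = 5976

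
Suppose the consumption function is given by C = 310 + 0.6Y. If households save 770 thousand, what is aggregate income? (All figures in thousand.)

Y = 2700

S = Y − C = -310 + 0.4Y
-310 + 0.4Y = 770, so 0.4Y = 1080 and Y = 2700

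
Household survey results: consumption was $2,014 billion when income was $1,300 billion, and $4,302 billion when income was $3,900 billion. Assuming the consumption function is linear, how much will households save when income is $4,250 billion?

S = -360

MPC = (4302 − 2014)/(3900 − 1300) = 2288/2600 = 0.88
a = 2014 − 0.88(1300) = 2014 − 1144 = 870
C = 870 + 0.88(4250) = 4610
S = 4250 − 4610 = -360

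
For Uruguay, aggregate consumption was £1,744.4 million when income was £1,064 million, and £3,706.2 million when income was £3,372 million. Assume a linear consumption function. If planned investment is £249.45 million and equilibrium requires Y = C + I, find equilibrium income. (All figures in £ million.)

Y = 7263

MPC = (3706.2 − 1744.4)/(3372 − 1064) = 1961.8/2308 = 0.85
a = 1744.4 − 0.85(1064) = 840
Equilibrium: Y = 840 + 0.85Y + 249.45
0.15Y = 1089.45, so Y = 1089.45/0.15 = 7263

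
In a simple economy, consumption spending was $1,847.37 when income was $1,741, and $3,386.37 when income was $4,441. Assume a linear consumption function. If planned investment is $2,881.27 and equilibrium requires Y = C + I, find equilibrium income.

Y = 8689

MPC = (3386.37 − 1847.37)/(4441 − 1741) = 1539/2700 = 0.57
a = 1847.37 − 0.57(1741) = 855
Equilibrium: Y = 855 + 0.57Y + 2881.27
0.43Y = 3736.27, so Y = 3736.27/0.43 = 8689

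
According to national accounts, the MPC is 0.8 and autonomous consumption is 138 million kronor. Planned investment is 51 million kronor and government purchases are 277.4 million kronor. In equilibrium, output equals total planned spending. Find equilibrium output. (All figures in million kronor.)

Y = 2332

Y = C + I + G = 138 + 0.8Y + 51 + 277.4
Y − 0.8Y = 466.4
0.2Y = 466.4, so Y = 466.4/0.2 = 2332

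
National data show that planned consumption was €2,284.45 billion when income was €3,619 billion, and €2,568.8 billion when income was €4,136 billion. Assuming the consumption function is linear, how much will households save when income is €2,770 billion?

S = 952.5

MPC = (2568.8 − 2284.45)/(4136 − 3619) = 284.35/517 = 0.55
a = 2284.45 − 0.55(3619) = 2284.45 − 1990.45 = 294
C = 294 + 0.55(2770) = 1817.5
S = 2770 − 1817.5 = 952.5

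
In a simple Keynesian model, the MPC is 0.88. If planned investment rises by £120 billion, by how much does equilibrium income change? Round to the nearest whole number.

The multiplier is 1/(1 − MPC) = 1/0.12.
ΔY = 120/0.12 = 1000.00 ≈ 1000

ΔY ≈ 1000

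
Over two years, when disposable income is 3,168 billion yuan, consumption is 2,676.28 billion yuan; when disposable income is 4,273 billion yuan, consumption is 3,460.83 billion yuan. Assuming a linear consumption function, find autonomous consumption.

a = 427

MPC = ΔC/ΔY = (3460.83 − 2676.28)/(4273 − 3168) = 784.55/1105 = 0.71
a = C − MPC·Y = 2676.28 − 0.71(3168) = 2676.28 − 2249.28 = 427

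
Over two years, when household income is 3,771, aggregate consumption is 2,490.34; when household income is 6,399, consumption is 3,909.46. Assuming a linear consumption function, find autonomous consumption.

a = 454

MPC = ΔC/ΔY = (3909.46 − 2490.34)/(6399 − 3771) = 1419.12/2628 = 0.54
a = C − MPC·Y = 2490.34 − 0.54(3771) = 2490.34 − 2036.34 = 454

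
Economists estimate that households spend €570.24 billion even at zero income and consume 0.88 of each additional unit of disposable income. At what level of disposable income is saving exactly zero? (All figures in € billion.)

At break-even, C = Y: 570.24 + 0.88Y = Y
0.12Y = 570.24, so Y = 570.24/0.12 = 4752

Y = 4752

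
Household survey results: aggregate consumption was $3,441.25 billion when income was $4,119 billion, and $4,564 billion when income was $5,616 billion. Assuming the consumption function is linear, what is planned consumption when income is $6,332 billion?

MPC = (4564 − 3441.25)/(5616 − 4119) = 1122.75/1497 = 0.75
a = 3441.25 − 0.75(4119) = 3441.25 − 3089.25 = 352
C = 352 + 0.75(6332) = 352 + 4749 = 5101

C = 5101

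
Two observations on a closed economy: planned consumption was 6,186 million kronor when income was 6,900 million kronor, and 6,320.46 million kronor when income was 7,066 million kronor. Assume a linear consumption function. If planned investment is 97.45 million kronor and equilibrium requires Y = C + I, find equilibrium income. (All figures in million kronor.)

Y = 3655

MPC = (6320.46 − 6186)/(7066 − 6900) = 134.46/166 = 0.81
a = 6186 − 0.81(6900) = 597
Equilibrium: Y = 597 + 0.81Y + 97.45
0.19Y = 694.45, so Y = 694.45/0.19 = 3655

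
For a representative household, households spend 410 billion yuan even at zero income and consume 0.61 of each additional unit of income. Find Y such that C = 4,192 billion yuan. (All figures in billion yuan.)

410 + 0.61Y = 4192
0.61Y = 3782, so Y = 3782/0.61 = 6200

Y = 6200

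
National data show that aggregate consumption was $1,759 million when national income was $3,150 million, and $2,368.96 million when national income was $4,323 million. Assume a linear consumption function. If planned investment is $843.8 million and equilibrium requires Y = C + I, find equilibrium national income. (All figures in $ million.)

Y = 2010

MPC = (2368.96 − 1759)/(4323 − 3150) = 609.96/1173 = 0.52
a = 1759 − 0.52(3150) = 121
Equilibrium: Y = 121 + 0.52Y + 843.8
0.48Y = 964.8, so Y = 964.8/0.48 = 2010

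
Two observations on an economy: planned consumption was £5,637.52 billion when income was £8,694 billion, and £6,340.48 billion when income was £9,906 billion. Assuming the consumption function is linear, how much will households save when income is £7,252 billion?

S = 2450.84

MPC = (6340.48 − 5637.52)/(9906 − 8694) = 702.96/1212 = 0.58
a = 5637.52 − 0.58(8694) = 5637.52 − 5042.52 = 595
C = 595 + 0.58(7252) = 4801.16
S = 7252 − 4801.16 = 2450.84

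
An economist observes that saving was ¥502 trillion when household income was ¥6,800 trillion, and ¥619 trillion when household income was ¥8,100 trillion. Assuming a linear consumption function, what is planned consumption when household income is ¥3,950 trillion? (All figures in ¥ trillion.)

MPS = ΔS/ΔY = (619 − 502)/(8100 − 6800) = 117/1300 = 0.09
MPC = 1 − MPS = 0.91
Autonomous saving = 502 − 0.09(6800) = -110, so a = 110
C = 110 + 0.91(3950) = 110 + 3594.5 = 3704.5

C = 3704.5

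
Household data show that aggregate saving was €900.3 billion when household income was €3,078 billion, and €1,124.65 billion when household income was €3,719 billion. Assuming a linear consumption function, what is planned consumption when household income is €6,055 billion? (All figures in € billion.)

C = 4112.75

MPS = ΔS/ΔY = (1124.65 − 900.3)/(3719 − 3078) = 224.35/641 = 0.35
MPC = 1 − MPS = 0.65
Autonomous saving = 900.3 − 0.35(3078) = -177, so a = 177
C = 177 + 0.65(6055) = 177 + 3935.75 = 4112.75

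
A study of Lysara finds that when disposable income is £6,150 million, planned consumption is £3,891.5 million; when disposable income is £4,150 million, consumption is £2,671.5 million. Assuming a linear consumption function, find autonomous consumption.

MPC = ΔC/ΔY = (3891.5 − 2671.5)/(6150 − 4150) = 1220/2000 = 0.61
a = C − MPC·Y = 2671.5 − 0.61(4150) = 2671.5 − 2531.5 = 140

a = 140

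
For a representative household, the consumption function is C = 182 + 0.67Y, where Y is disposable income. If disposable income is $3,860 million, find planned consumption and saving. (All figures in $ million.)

C = 182 + 0.67(3860) = 182 + 2586.2 = 2768.2
S = Y − C = 3860 − 2768.2 = 1091.8

C = 2768.2; S = 1091.8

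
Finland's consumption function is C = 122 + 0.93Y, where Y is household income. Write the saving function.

S = Y − C = Y − (122 + 0.93Y) = -122 + (1 − 0.93)Y

S = -122 + 0.07Y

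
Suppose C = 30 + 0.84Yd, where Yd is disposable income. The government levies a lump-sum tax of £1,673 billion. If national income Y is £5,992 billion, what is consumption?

Yd = Y − T = 5992 − 1673 = 4319
C = 30 + 0.84(4319) = 30 + 3627.96 = 3657.96

C = 3657.96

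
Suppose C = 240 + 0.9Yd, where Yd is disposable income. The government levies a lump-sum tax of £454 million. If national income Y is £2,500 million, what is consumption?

Yd = Y − T = 2500 − 454 = 2046
C = 240 + 0.9(2046) = 240 + 1841.4 = 2081.4

C = 2081.4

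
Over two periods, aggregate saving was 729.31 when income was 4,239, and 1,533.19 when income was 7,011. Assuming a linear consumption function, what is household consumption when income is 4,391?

C = 3617.61

MPS = ΔS/ΔY = (1533.19 − 729.31)/(7011 − 4239) = 803.88/2772 = 0.29
MPC = 1 − MPS = 0.71
Autonomous saving = 729.31 − 0.29(4239) = -500, so a = 500
C = 500 + 0.71(4391) = 500 + 3117.61 = 3617.61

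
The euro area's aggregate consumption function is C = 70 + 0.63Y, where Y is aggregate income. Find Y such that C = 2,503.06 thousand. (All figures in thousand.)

Y = 3862

70 + 0.63Y = 2503.06
0.63Y = 2433.06, so Y = 2433.06/0.63 = 3862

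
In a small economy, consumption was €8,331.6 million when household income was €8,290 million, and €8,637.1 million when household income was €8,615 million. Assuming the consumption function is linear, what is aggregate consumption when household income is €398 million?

MPC = (8637.1 − 8331.6)/(8615 − 8290) = 305.5/325 = 0.94
a = 8331.6 − 0.94(8290) = 8331.6 − 7792.6 = 539
C = 539 + 0.94(398) = 539 + 374.12 = 913.12

C = 913.12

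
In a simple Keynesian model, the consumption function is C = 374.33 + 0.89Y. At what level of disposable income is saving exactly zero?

Y = 3403

At break-even, C = Y: 374.33 + 0.89Y = Y
0.11Y = 374.33, so Y = 374.33/0.11 = 3403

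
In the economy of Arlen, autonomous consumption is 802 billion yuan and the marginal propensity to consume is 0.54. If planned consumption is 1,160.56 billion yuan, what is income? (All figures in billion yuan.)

Y = 664

802 + 0.54Y = 1160.56
0.54Y = 358.56, so Y = 358.56/0.54 = 664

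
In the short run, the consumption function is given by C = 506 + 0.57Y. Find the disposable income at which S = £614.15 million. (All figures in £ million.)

S = Y − C = -506 + 0.43Y
-506 + 0.43Y = 614.15, so 0.43Y = 1120.15 and Y = 2605

Y = 2605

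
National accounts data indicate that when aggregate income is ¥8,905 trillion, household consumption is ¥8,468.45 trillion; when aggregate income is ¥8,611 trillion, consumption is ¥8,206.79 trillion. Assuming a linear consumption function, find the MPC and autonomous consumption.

MPC = 0.89; a = 543

MPC = ΔC/ΔY = (8468.45 − 8206.79)/(8905 − 8611) = 261.66/294 = 0.89
a = C − MPC·Y = 8206.79 − 0.89(8611) = 8206.79 − 7663.79 = 543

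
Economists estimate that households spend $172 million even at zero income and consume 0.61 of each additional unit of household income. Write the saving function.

S = Y − C = Y − (172 + 0.61Y) = -172 + (1 − 0.61)Y

S = -172 + 0.39Y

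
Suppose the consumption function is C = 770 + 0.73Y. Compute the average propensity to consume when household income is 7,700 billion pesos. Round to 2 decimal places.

APC = 0.83

C = 770 + 0.73(7700) = 6391
APC = C/Y = 6391/7700 = 0.83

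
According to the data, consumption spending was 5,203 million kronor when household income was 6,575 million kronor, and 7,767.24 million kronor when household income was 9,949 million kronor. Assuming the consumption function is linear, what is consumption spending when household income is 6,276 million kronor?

C = 4975.76

MPC = (7767.24 − 5203)/(9949 − 6575) = 2564.24/3374 = 0.76
a = 5203 − 0.76(6575) = 5203 − 4997 = 206
C = 206 + 0.76(6276) = 206 + 4769.76 = 4975.76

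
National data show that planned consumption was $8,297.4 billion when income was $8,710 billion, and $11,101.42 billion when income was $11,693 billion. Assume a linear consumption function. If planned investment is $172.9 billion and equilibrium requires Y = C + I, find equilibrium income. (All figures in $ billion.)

MPC = (11101.42 − 8297.4)/(11693 − 8710) = 2804.02/2983 = 0.94
a = 8297.4 − 0.94(8710) = 110
Equilibrium: Y = 110 + 0.94Y + 172.9
0.06Y = 282.9, so Y = 282.9/0.06 = 4715

Y = 4715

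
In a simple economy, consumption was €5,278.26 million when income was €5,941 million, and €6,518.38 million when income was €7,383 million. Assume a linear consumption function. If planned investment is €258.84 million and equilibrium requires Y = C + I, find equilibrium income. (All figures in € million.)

MPC = (6518.38 − 5278.26)/(7383 − 5941) = 1240.12/1442 = 0.86
a = 5278.26 − 0.86(5941) = 169
Equilibrium: Y = 169 + 0.86Y + 258.84
0.14Y = 427.84, so Y = 427.84/0.14 = 3056

Y = 3056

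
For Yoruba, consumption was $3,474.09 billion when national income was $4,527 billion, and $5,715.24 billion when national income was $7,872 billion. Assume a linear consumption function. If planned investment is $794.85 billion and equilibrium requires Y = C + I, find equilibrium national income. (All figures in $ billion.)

Y = 3745

MPC = (5715.24 − 3474.09)/(7872 − 4527) = 2241.15/3345 = 0.67
a = 3474.09 − 0.67(4527) = 441
Equilibrium: Y = 441 + 0.67Y + 794.85
0.33Y = 1235.85, so Y = 1235.85/0.33 = 3745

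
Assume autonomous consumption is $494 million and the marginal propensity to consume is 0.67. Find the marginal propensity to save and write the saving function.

MPS = 0.33; S = -494 + 0.33Y

MPS = 1 − MPC = 1 − 0.67 = 0.33
S = Y − C = -494 + 0.33Y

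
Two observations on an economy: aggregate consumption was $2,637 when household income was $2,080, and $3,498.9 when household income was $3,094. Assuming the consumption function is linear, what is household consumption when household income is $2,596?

C = 3075.6

MPC = (3498.9 − 2637)/(3094 − 2080) = 861.9/1014 = 0.85
a = 2637 − 0.85(2080) = 2637 − 1768 = 869
C = 869 + 0.85(2596) = 869 + 2206.6 = 3075.6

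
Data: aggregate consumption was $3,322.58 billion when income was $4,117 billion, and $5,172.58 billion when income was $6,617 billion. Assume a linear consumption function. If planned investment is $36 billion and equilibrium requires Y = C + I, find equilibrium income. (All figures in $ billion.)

MPC = (5172.58 − 3322.58)/(6617 − 4117) = 1850/2500 = 0.74
a = 3322.58 − 0.74(4117) = 276
Equilibrium: Y = 276 + 0.74Y + 36
0.26Y = 312, so Y = 312/0.26 = 1200

Y = 1200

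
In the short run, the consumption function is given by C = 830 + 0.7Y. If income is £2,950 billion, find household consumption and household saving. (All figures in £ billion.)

C = 2895; S = 55

C = 830 + 0.7(2950) = 830 + 2065 = 2895
S = Y − C = 2950 − 2895 = 55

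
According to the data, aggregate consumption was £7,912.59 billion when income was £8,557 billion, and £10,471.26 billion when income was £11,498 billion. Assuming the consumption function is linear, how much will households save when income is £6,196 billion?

MPC = (10471.26 − 7912.59)/(11498 − 8557) = 2558.67/2941 = 0.87
a = 7912.59 − 0.87(8557) = 7912.59 − 7444.59 = 468
C = 468 + 0.87(6196) = 5858.52
S = 6196 − 5858.52 = 337.48

S = 337.48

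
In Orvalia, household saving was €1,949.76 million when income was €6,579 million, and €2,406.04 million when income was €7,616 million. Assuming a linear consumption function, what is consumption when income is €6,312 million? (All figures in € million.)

MPS = ΔS/ΔY = (2406.04 − 1949.76)/(7616 − 6579) = 456.28/1037 = 0.44
MPC = 1 − MPS = 0.56
Autonomous saving = 1949.76 − 0.44(6579) = -945, so a = 945
C = 945 + 0.56(6312) = 945 + 3534.72 = 4479.72

C = 4479.72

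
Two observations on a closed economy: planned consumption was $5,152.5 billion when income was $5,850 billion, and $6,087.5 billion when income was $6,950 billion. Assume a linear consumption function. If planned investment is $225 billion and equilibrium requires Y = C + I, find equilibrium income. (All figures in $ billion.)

Y = 2700

MPC = (6087.5 − 5152.5)/(6950 − 5850) = 935/1100 = 0.85
a = 5152.5 − 0.85(5850) = 180
Equilibrium: Y = 180 + 0.85Y + 225
0.15Y = 405, so Y = 405/0.15 = 2700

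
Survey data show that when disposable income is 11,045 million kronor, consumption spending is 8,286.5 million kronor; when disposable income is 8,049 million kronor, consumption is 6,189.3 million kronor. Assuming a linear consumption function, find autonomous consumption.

MPC = ΔC/ΔY = (8286.5 − 6189.3)/(11045 − 8049) = 2097.2/2996 = 0.7
a = C − MPC·Y = 6189.3 − 0.7(8049) = 6189.3 − 5634.3 = 555

a = 555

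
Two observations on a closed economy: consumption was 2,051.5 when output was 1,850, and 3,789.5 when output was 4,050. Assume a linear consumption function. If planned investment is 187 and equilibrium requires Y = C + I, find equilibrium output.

MPC = (3789.5 − 2051.5)/(4050 − 1850) = 1738/2200 = 0.79
a = 2051.5 − 0.79(1850) = 590
Equilibrium: Y = 590 + 0.79Y + 187
0.21Y = 777, so Y = 777/0.21 = 3700

Y = 3700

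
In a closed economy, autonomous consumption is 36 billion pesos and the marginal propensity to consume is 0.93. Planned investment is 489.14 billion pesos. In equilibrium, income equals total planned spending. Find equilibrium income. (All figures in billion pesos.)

Y = C + I = 36 + 0.93Y + 489.14
Y − 0.93Y = 525.14
0.07Y = 525.14, so Y = 525.14/0.07 = 7502

Y = 7502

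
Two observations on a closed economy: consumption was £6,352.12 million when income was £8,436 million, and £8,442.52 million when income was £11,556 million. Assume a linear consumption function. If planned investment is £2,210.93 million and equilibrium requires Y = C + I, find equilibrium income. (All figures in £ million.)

Y = 8821

MPC = (8442.52 − 6352.12)/(11556 − 8436) = 2090.4/3120 = 0.67
a = 6352.12 − 0.67(8436) = 700
Equilibrium: Y = 700 + 0.67Y + 2210.93
0.33Y = 2910.93, so Y = 2910.93/0.33 = 8821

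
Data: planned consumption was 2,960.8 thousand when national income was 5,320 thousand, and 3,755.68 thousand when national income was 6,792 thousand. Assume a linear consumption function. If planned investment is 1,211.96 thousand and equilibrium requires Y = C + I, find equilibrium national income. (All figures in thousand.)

Y = 2826

MPC = (3755.68 − 2960.8)/(6792 − 5320) = 794.88/1472 = 0.54
a = 2960.8 − 0.54(5320) = 88
Equilibrium: Y = 88 + 0.54Y + 1211.96
0.46Y = 1299.96, so Y = 1299.96/0.46 = 2826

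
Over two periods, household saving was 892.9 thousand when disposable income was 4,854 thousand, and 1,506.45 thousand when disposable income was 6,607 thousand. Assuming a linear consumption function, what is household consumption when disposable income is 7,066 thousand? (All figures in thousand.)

MPS = ΔS/ΔY = (1506.45 − 892.9)/(6607 − 4854) = 613.55/1753 = 0.35
MPC = 1 − MPS = 0.65
Autonomous saving = 892.9 − 0.35(4854) = -806, so a = 806
C = 806 + 0.65(7066) = 806 + 4592.9 = 5398.9

C = 5398.9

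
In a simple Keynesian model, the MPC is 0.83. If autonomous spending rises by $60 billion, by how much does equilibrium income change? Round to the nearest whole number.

The multiplier is 1/(1 − MPC) = 1/0.17.
ΔY = 60/0.17 = 352.94 ≈ 353

ΔY ≈ 353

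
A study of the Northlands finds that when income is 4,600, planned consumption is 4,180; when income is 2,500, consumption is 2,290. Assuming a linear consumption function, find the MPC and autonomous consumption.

MPC = ΔC/ΔY = (4180 − 2290)/(4600 − 2500) = 1890/2100 = 0.9
a = C − MPC·Y = 2290 − 0.9(2500) = 2290 − 2250 = 40

MPC = 0.9; a = 40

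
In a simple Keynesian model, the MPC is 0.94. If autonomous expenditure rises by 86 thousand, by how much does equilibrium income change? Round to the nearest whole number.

The multiplier is 1/(1 − MPC) = 1/0.06.
ΔY = 86/0.06 = 1433.33 ≈ 1433

ΔY ≈ 1433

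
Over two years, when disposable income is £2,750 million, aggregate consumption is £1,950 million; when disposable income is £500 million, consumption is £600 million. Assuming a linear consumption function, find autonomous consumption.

a = 300

MPC = ΔC/ΔY = (1950 − 600)/(2750 − 500) = 1350/2250 = 0.6
a = C − MPC·Y = 600 − 0.6(500) = 600 − 300 = 300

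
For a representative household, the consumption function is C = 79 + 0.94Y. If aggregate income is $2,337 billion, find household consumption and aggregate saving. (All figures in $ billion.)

C = 79 + 0.94(2337) = 79 + 2196.78 = 2275.78
S = Y − C = 2337 − 2275.78 = 61.22

C = 2275.78; S = 61.22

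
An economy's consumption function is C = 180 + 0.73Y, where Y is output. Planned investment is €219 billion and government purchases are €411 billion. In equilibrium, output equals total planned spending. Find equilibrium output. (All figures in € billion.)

Y = 3000

Y = C + I + G = 180 + 0.73Y + 219 + 411
Y − 0.73Y = 810
0.27Y = 810, so Y = 810/0.27 = 3000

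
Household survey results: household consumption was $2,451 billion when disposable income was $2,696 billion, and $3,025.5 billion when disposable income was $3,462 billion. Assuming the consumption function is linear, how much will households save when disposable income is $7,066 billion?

MPC = (3025.5 − 2451)/(3462 − 2696) = 574.5/766 = 0.75
a = 2451 − 0.75(2696) = 2451 − 2022 = 429
C = 429 + 0.75(7066) = 5728.5
S = 7066 − 5728.5 = 1337.5

S = 1337.5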